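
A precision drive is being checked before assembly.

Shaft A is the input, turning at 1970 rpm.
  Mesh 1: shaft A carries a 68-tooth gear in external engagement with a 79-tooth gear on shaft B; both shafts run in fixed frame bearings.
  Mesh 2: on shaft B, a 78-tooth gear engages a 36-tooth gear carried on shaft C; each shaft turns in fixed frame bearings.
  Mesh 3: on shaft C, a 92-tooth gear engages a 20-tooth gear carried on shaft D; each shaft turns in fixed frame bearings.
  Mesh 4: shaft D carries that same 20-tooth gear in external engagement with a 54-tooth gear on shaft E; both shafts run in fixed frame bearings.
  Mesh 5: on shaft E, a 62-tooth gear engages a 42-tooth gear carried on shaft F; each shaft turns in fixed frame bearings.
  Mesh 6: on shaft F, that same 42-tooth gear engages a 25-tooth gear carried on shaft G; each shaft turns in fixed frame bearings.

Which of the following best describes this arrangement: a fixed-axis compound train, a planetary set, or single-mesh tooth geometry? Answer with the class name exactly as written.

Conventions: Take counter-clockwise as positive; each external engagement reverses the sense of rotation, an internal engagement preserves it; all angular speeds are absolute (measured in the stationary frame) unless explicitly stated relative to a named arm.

recognized (7 fixed axles, 6 meshes): fixed-axis compound train
classification: fixed-axis compound train

fixed-axis compound train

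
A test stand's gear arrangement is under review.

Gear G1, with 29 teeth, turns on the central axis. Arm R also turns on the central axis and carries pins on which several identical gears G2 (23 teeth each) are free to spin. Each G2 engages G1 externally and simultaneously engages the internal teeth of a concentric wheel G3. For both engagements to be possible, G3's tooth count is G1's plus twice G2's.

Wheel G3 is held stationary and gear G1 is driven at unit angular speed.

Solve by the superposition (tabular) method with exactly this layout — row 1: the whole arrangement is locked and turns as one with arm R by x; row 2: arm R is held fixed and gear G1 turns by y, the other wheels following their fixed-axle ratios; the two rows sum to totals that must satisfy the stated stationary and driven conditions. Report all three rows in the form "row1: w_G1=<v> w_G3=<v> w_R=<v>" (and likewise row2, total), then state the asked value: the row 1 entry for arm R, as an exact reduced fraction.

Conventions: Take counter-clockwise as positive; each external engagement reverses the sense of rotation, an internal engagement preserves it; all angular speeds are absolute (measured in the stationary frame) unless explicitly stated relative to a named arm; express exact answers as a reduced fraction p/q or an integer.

row1: w_G1=29/104 w_G3=29/104 w_R=29/104
row2: w_G1=75/104 w_G3=-29/104 w_R=0
total: w_G1=1 w_G3=0 w_R=29/104
asked value: 29/104

class = planetary set [G3 = 29+2·23 = 75; Willis about the carrier]
row 1 — lock + rotate with arm: ω_sun = ω_ring = ω_arm = x
superposition row 2 [arm held]: sun y, ring −(29/75)·y, arm 0
boundary: total ω_ring = x − (29/75)·y = 0 and total ω_sun = x + y = 1  ⇒  y = 75/104, x = 29/104
row 2 ring = −(29/75)·75/104 = -29/104
totals (row 1 + row 2): sun 29/104 + 75/104 = 1, ring 29/104 + (-29/104) = 0, arm 29/104 + 0 = 29/104
asked cell (row1, arm) = 29/104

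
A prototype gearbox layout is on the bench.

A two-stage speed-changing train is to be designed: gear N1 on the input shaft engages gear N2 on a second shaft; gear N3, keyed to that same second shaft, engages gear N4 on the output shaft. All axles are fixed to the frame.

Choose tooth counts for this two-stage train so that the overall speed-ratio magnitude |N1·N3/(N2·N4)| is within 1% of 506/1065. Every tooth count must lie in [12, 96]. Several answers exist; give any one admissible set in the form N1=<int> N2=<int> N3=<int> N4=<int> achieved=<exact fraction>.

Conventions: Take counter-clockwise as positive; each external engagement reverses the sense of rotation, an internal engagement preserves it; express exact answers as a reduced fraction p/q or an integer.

N1=22 N2=15 N3=23 N4=71 achieved=506/1065

class = fixed-axis compound train [2-stage, 506/1065 wanted]
target = 506/1065 in lowest terms: an exact hit needs N1·N3 = k·506 and N2·N4 = k·1065 for one integer k, every count in [12, 96]; additionally prefer no 1:1 stage (N1 ≠ N2, N3 ≠ N4)
k = 1: N1·N3 = 506 = 22·23, N2·N4 = 1065 = 15·71
achieved = 22·23/(15·71) = 506/1065; |achieved − target| = 0 ≤ 253/53250 ✓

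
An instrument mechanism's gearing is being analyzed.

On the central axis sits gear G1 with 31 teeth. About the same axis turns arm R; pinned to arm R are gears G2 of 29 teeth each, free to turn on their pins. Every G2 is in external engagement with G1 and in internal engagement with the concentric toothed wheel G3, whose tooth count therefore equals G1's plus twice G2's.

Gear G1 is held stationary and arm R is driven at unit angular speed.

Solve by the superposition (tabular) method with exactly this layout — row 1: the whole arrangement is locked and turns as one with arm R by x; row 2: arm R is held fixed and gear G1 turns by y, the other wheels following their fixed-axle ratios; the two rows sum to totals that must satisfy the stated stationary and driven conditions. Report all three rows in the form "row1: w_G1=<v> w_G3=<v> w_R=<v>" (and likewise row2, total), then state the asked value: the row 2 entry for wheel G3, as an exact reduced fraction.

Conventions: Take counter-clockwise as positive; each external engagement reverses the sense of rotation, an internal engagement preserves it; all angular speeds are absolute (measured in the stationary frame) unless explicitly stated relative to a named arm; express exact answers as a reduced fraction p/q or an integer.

row1: w_G1=1 w_G3=1 w_R=1
row2: w_G1=-1 w_G3=31/89 w_R=0
total: w_G1=0 w_G3=120/89 w_R=1
asked value: 31/89

recognized (axles ride arm R): planetary set, 31/29/89 teeth
row 1: whole set turns with the arm by x
row 2: sun turns y, ring = −(31/89)·y, arm 0
boundary: total ω_sun = x + y = 0 and total ω_arm = x = 1  ⇒  y = -1, x = 1
row 2 ring = −(31/89)·(-1) = 31/89
totals (row 1 + row 2): sun 1 + (-1) = 0, ring 1 + 31/89 = 120/89, arm 1 + 0 = 1
asked cell (row2, ring) = 31/89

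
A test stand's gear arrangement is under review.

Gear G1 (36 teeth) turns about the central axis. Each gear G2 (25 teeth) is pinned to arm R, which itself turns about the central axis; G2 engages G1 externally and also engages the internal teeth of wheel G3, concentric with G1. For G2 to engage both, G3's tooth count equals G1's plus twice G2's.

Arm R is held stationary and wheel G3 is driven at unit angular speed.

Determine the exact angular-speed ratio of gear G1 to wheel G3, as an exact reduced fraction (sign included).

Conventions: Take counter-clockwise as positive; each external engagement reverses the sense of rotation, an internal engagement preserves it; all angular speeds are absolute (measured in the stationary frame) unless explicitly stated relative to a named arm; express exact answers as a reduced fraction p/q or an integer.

planetary set (36T centre, 25T on arm, 86T internal) — Willis relation
ring teeth: 36 + 2·25 = 86
36(ω_sun−ω_arm) = −86(ω_ring−ω_arm),  ω_arm = 0, ω_ring = 1
ω_sun = 0 − (86/36)(1−0) = -43/18
ω_out/ω_in = -43/18

-43/18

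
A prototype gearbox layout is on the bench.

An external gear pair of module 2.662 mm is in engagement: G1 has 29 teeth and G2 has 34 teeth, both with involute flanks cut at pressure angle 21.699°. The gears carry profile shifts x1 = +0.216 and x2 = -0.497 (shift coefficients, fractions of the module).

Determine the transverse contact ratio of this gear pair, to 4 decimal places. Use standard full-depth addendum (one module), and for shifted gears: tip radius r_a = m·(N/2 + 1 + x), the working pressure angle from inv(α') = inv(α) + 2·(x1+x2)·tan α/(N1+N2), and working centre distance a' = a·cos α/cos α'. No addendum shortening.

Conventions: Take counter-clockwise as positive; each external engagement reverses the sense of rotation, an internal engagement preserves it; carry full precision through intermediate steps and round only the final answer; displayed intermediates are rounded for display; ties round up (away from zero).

1.6424

topology: single-mesh involute geometry — m = 2.662, 29T/34T pair
base radii: r_b1 = 35.863837, r_b2 = 42.047257
tip radii: r_a1 = 41.835992, r_a2 = 46.592986
inv(α') = inv(21.699°) + 2·(+0.216-0.497)·tan α/(29+34) = 0.01565935  ⇒  α' = 20.32089°
a' = a·cos α / cos α' = 83.8530·cos 21.699°/cos 20.32089° = 83.081917
action lengths: √(r_a1²−r_b1²) = 21.541481, √(r_a2²−r_b2²) = 20.073228
base pitch p_b = π·m·cos α = 7.770315
CR = (21.541481 + 20.073228 − 83.081917·sin 20.32089°)/7.770315 = 1.642432
contact ratio ≈ 1.6424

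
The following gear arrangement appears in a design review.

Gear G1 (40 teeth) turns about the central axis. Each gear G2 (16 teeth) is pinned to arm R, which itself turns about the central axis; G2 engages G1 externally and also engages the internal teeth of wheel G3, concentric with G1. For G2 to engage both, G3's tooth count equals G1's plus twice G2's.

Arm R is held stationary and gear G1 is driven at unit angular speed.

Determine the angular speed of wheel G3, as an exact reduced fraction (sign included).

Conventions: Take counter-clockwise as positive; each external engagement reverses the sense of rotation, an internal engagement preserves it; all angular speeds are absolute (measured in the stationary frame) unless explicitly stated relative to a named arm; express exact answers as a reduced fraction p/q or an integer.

planetary set (40T centre, 16T on arm, 72T internal) — Willis relation
ring teeth: 40 + 2·16 = 72
40(ω_sun−ω_arm) = −72(ω_ring−ω_arm),  ω_arm = 0, ω_sun = 1
ω_ring = 0 − (40/72)(1−0) = -5/9
exact speed ratio = -5/9

-5/9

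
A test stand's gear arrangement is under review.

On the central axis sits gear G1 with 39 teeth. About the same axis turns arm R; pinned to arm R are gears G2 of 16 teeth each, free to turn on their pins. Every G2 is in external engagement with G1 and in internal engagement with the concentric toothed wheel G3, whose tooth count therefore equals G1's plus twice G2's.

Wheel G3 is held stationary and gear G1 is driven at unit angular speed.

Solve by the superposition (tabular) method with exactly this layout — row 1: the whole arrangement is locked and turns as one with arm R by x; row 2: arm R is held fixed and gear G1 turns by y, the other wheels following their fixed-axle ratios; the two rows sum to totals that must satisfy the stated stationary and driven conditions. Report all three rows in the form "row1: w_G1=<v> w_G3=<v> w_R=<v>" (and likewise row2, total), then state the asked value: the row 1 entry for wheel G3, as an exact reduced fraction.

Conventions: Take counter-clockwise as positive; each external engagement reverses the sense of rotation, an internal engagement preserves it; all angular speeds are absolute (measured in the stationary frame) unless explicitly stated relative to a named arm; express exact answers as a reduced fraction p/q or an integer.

row1: w_G1=39/110 w_G3=39/110 w_R=39/110
row2: w_G1=71/110 w_G3=-39/110 w_R=0
total: w_G1=1 w_G3=0 w_R=39/110
asked value: 39/110

class = planetary set [G3 = 39+2·16 = 71; Willis about the carrier]
row 1 — lock + rotate with arm: ω_sun = ω_ring = ω_arm = x
row 2: sun turns y, ring = −(39/71)·y, arm 0
boundary: total ω_ring = x − (39/71)·y = 0 and total ω_sun = x + y = 1  ⇒  y = 71/110, x = 39/110
row 2 ring = −(39/71)·71/110 = -39/110
totals (row 1 + row 2): sun 39/110 + 71/110 = 1, ring 39/110 + (-39/110) = 0, arm 39/110 + 0 = 39/110
asked cell (row1, ring) = 39/110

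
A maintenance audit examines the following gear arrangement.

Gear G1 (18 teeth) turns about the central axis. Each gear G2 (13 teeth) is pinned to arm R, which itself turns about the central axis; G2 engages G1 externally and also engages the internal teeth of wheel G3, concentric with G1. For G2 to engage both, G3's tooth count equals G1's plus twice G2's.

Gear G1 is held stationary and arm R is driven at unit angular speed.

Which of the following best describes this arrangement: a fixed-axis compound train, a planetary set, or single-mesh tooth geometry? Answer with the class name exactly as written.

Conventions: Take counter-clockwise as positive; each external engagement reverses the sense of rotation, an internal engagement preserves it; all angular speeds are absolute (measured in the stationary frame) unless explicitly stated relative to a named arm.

planetary set (18T centre, 13T on arm, 44T internal) — Willis relation
classification: planetary set

planetary set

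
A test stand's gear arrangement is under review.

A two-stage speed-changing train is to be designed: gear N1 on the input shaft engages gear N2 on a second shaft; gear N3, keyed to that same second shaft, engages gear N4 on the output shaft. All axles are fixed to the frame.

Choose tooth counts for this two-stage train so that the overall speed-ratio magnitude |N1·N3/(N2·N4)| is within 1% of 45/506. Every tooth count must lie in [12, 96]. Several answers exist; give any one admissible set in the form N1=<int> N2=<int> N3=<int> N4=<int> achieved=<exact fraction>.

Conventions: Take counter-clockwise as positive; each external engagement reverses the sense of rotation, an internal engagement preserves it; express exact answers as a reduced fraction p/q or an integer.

design class (target 45/506): fixed-axis compound train
target = 45/506 in lowest terms: an exact hit needs N1·N3 = k·45 and N2·N4 = k·506 for one integer k, every count in [12, 96]; additionally prefer no 1:1 stage (N1 ≠ N2, N3 ≠ N4)
k = 1…3: no 1:1-free in-range split of k·45 and k·506 into factor pairs; take k = 4
k = 4: N1·N3 = 180 = 12·15, N2·N4 = 2024 = 22·92
achieved = 12·15/(22·92) = 45/506; |achieved − target| = 0 ≤ 9/10120 ✓

N1=12 N2=22 N3=15 N4=92 achieved=45/506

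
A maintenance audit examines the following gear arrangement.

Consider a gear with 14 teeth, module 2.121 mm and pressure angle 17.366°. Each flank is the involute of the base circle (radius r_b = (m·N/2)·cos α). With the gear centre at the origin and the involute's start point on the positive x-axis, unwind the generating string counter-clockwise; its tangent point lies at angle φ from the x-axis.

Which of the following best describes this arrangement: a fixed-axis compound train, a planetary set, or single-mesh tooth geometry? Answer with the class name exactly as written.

single-mesh involute tooth geometry (14T wheel at module 2.121)
classification: single-mesh tooth geometry

single-mesh tooth geometry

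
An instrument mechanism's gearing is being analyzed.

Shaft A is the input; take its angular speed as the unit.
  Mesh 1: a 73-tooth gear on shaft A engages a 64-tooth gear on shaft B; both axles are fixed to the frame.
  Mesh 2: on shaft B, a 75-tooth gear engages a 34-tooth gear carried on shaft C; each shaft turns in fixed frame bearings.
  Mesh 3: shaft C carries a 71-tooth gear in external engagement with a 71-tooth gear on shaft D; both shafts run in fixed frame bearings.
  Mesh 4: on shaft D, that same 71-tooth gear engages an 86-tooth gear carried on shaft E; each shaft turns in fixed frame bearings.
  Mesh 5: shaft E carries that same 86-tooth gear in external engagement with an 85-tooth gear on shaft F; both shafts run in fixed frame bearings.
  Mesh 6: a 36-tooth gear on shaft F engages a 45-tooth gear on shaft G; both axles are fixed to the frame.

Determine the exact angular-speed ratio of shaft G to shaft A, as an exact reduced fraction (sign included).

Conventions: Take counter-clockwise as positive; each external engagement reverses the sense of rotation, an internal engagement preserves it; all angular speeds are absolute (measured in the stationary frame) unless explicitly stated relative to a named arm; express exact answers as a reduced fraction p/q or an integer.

class = fixed-axis compound train [6 meshes; 6 ratios multiply, 6 sense flips]
mesh 1 [73T→64T]: running ratio 73/64, sense −
mesh 2 [75T→34T]: running ratio 5475/2176, sense +
mesh 3 [71T→71T]: running ratio 5475/2176, sense −
mesh 4 [71T→86T]: running ratio 388725/187136, sense +
mesh 5 [86T→85T]: running ratio 77745/36992, sense −
mesh 6 [36T→45T]: running ratio 15549/9248, sense +
ω_out/ω_in = 15549/9248

15549/9248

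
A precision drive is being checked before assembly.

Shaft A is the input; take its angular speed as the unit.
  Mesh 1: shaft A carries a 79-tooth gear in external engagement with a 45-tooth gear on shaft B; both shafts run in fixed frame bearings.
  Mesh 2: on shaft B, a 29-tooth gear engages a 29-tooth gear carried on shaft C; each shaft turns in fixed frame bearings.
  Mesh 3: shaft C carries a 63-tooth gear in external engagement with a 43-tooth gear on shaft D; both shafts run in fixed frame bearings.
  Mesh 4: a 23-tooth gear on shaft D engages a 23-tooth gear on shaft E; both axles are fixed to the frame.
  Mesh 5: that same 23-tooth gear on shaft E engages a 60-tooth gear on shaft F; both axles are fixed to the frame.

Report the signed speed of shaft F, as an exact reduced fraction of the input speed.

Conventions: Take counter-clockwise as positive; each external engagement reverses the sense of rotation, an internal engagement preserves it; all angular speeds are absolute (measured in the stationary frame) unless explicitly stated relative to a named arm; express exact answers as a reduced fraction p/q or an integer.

-12719/12900

5-mesh fixed-axis compound train (all bearings frame-fixed)
mesh 1 [79T→45T]: |ω|/ω_in = 1×79/45 = 79/45, sense flips to −
mesh 2 [29T→29T]: |ω|/ω_in = (79/45)×29/29 = 79/45, sense flips to +
mesh 3 [63T→43T]: |ω|/ω_in = (79/45)×63/43 = 553/215, sense flips to −
mesh 4 [23T→23T]: |ω|/ω_in = (553/215)×23/23 = 553/215, sense flips to +
mesh 5 [23T→60T]: |ω|/ω_in = (553/215)×23/60 = 12719/12900, sense flips to −
signed output speed (× input speed) = -12719/12900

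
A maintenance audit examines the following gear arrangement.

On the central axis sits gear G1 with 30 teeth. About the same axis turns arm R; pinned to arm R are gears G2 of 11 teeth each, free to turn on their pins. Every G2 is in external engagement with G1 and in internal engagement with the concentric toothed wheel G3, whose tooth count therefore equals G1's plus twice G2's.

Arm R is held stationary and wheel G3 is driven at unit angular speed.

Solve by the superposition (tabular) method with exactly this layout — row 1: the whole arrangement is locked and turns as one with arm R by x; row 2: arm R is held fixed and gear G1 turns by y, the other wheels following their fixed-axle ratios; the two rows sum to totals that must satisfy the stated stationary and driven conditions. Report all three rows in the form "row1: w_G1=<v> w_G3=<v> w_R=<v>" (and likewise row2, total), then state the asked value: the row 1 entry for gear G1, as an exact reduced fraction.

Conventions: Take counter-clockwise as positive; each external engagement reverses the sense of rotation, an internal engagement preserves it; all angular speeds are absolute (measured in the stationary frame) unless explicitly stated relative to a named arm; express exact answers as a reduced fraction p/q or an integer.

row1: w_G1=0 w_G3=0 w_R=0
row2: w_G1=-26/15 w_G3=1 w_R=0
total: w_G1=-26/15 w_G3=1 w_R=0
asked value: 0

recognized (axles ride arm R): planetary set, 30/11/52 teeth
row 1: whole set turns with the arm by x
superposition row 2 [arm held]: sun y, ring −(30/52)·y, arm 0
boundary: total ω_arm = x = 0 and total ω_ring = x − (30/52)·y = 1  ⇒  y = -26/15, x = 0
row 2 ring = −(30/52)·(-26/15) = 1
totals (row 1 + row 2): sun 0 + (-26/15) = -26/15, ring 0 + 1 = 1, arm 0 + 0 = 0
asked cell (row1, sun) = 0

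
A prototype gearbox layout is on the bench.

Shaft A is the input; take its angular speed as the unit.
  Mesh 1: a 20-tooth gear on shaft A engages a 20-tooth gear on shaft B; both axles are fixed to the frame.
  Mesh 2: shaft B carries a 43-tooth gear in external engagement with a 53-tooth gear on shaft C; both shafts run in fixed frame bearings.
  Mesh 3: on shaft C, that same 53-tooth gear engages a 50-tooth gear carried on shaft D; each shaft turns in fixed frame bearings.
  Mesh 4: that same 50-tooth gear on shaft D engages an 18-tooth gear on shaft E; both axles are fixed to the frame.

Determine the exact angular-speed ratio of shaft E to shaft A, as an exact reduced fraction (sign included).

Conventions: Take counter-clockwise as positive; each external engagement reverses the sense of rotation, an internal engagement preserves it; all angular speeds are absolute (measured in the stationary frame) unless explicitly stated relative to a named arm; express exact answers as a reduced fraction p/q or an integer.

43/18

class = fixed-axis compound train [4 meshes; 4 ratios multiply, 4 sense flips]
mesh 1 [20T→20T]: running ratio 1, sense −
mesh 2 [43T→53T]: running ratio 43/53, sense +
mesh 3 [53T→50T]: running ratio 43/50, sense −
mesh 4 [50T→18T]: running ratio 43/18, sense +
ω_out/ω_in = 43/18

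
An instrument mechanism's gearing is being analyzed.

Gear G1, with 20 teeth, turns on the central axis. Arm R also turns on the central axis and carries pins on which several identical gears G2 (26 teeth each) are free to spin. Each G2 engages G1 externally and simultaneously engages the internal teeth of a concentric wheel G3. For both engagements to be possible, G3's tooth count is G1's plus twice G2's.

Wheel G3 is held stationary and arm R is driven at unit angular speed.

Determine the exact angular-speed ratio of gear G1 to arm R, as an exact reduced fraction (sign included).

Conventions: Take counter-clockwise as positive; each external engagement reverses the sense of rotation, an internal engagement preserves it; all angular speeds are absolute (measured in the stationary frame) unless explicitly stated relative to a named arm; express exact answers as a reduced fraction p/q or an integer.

topology: planetary set — G1 20T / G2 26T / G3 72T, arm = carrier (Willis)
ring teeth: 20 + 2·26 = 72
20(ω_sun−ω_arm) = −72(ω_ring−ω_arm),  ω_ring = 0, ω_arm = 1
ω_sun = 1 − (72/20)(0−1) = 23/5
ω_out/ω_in = 23/5

23/5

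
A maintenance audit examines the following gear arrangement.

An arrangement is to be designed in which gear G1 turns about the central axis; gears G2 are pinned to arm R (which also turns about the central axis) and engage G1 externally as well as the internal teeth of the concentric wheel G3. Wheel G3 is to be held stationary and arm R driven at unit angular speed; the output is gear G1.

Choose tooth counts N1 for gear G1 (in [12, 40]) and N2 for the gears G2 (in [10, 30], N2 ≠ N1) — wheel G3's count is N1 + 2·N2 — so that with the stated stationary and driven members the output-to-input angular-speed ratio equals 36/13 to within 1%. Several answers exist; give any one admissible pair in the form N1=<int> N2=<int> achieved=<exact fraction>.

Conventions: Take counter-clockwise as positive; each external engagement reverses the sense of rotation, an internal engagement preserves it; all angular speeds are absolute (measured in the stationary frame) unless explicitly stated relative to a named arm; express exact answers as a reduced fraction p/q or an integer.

N1=26 N2=10 achieved=36/13

topology: planetary set — design target 36/13, arm = carrier (Willis)
Willis with ω_ring = 0: ω_sun/ω_arm = (N1+N3)/N1; set equal to 36/13  ⇒  N3/N1 = 36/13 − 1 = 23/13
N3 = N1 + 2·N2  ⇒  N2/N1 = (N3/N1 − 1)/2 = (23/13 − 1)/2 = 5/13
smallest multiple with N1 ≥ 12 and N2 ≥ 10: k = 2  ⇒  N1 = 2·13 = 26, N2 = 2·5 = 10 (N1 ≤ 40, N2 ≤ 30, N2 ≠ N1 ✓), N3 = 26 + 2·10 = 46
check: (N1+N3)/N1 with N1 = 26, N3 = 46 gives 36/13; |achieved − target| = 0 ≤ 9/325 ✓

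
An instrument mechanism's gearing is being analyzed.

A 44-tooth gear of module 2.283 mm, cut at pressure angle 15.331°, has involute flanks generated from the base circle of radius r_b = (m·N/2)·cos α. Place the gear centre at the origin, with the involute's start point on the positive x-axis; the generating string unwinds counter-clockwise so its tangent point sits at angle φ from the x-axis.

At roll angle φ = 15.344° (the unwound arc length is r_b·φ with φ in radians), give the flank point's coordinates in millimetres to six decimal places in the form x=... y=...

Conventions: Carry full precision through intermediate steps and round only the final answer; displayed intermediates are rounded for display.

x=50.144641 y=0.307894

topology: single-mesh involute geometry — m = 2.283, N = 44
pitch radius r_p = m·N/2 = 2.283·44/2 = 50.226000
base radius r_b = r_p·cos α = 50.226000·cos 15.331° = 48.438683
roll angle φ = 15.344° = 0.26780332 rad
x = r_b·(cos φ + φ·sin φ) = 50.144641
y = r_b·(sin φ − φ·cos φ) = 0.307894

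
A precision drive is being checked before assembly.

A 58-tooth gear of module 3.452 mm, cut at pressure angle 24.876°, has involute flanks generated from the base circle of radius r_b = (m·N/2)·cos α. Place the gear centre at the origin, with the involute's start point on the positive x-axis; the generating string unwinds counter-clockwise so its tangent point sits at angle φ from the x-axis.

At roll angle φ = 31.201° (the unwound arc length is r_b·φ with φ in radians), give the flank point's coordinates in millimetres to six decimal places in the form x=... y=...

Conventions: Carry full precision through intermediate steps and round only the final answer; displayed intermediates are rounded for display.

x=103.304149 y=4.745304

topology: single-mesh involute geometry — m = 3.452, N = 58
pitch radius r_p = m·N/2 = 3.452·58/2 = 100.108000
base radius r_b = r_p·cos α = 100.108000·cos 24.876° = 90.820010
roll angle φ = 31.201° = 0.54456018 rad
x = r_b·(cos φ + φ·sin φ) = 103.304149
y = r_b·(sin φ − φ·cos φ) = 4.745304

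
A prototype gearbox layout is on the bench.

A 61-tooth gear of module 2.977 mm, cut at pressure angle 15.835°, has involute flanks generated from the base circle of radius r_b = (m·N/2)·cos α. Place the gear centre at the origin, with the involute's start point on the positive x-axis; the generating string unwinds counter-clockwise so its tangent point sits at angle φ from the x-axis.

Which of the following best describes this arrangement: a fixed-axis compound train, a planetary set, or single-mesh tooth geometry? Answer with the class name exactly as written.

single-mesh tooth geometry

class = single-mesh tooth geometry [base-circle involute, m = 2.977, 61T]
classification: single-mesh tooth geometry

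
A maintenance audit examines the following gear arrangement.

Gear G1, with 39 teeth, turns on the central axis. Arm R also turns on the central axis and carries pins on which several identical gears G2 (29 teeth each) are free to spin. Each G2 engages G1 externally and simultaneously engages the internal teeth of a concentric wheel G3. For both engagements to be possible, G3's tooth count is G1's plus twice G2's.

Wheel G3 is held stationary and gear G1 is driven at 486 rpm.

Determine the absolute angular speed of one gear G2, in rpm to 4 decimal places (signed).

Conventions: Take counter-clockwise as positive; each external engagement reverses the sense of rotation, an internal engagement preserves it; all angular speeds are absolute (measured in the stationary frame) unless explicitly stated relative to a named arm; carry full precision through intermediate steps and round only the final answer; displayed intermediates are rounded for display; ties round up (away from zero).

recognized (axles ride arm R): planetary set, 39/29/97 teeth
normalise by the input: solve with ω_sun = 1, then scale by 486 rpm
ring teeth: 39 + 2·29 = 97
39(ω_sun−ω_arm) = −97(ω_ring−ω_arm),  ω_ring = 0, ω_sun = 1
39(1−ω_arm) = −97(0−ω_arm)  ⇒  136·ω_arm = 39  ⇒  ω_arm = 39/136
sun–planet mesh: 39·(1−39/136) = −29·(ω_p−ω_arm)  ⇒  ω_p−ω_arm = -3783/3944
ω_p = 39/136 − 3783/3944 = -39/58
scale: ω_p = -39/58 × 486 rpm = -326.7931 rpm

-326.7931 rpm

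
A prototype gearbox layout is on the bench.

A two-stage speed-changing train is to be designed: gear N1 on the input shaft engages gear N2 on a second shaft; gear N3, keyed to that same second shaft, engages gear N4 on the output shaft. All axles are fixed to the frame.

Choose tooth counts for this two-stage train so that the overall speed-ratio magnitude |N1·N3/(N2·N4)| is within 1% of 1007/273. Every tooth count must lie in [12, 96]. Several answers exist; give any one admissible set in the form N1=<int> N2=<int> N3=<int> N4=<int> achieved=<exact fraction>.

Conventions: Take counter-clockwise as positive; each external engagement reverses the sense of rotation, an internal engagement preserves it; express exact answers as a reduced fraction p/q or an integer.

class = fixed-axis compound train [2-stage, 1007/273 wanted]
target = 1007/273 in lowest terms: an exact hit needs N1·N3 = k·1007 and N2·N4 = k·273 for one integer k, every count in [12, 96]; additionally prefer no 1:1 stage (N1 ≠ N2, N3 ≠ N4)
k = 1: N1·N3 = 1007 = 19·53, N2·N4 = 273 = 13·21
achieved = 19·53/(13·21) = 1007/273; |achieved − target| = 0 ≤ 1007/27300 ✓

N1=19 N2=13 N3=53 N4=21 achieved=1007/273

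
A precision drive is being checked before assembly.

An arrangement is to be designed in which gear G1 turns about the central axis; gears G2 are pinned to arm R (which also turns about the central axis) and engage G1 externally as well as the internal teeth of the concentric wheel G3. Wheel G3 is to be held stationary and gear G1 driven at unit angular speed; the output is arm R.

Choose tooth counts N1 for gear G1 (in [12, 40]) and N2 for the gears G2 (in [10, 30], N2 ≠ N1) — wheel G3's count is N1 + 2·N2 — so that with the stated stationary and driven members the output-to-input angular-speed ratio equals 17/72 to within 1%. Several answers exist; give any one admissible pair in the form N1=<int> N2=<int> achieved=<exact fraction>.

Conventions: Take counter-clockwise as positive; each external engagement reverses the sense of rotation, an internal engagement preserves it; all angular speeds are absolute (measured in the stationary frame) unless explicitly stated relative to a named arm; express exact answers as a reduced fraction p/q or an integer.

N1=17 N2=19 achieved=17/72

design class (target 17/72): planetary set
Willis with ω_ring = 0: ω_arm/ω_sun = N1/(N1+N3); set equal to 17/72  ⇒  N3/N1 = 1/(17/72) − 1 = 55/17
N3 = N1 + 2·N2  ⇒  N2/N1 = (N3/N1 − 1)/2 = (55/17 − 1)/2 = 19/17
smallest multiple with N1 ≥ 12 and N2 ≥ 10: k = 1  ⇒  N1 = 1·17 = 17, N2 = 1·19 = 19 (N1 ≤ 40, N2 ≤ 30, N2 ≠ N1 ✓), N3 = 17 + 2·19 = 55
check: N1/(N1+N3) with N1 = 17, N3 = 55 gives 17/72; |achieved − target| = 0 ≤ 17/7200 ✓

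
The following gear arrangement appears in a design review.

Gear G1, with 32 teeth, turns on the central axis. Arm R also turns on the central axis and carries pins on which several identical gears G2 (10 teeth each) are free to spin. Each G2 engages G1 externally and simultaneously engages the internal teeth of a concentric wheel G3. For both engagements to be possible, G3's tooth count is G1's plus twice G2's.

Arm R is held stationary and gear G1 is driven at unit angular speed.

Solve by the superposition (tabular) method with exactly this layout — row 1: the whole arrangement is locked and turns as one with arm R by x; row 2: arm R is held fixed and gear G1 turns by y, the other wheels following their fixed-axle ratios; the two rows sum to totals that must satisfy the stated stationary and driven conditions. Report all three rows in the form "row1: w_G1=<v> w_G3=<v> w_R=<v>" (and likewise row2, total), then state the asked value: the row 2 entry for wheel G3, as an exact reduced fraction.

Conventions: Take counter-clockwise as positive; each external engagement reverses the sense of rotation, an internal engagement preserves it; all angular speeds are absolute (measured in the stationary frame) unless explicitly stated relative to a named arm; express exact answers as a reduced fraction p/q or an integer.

recognized (axles ride arm R): planetary set, 32/10/52 teeth
row 1 (train locked, turned with arm): all members turn x
row 2 (arm held, sun turns y): ω_ring = −(32/52)·y, ω_arm = 0
boundary: total ω_arm = x = 0 and total ω_sun = x + y = 1  ⇒  y = 1, x = 0
row 2 ring = −(32/52)·1 = -8/13
totals (row 1 + row 2): sun 0 + 1 = 1, ring 0 + (-8/13) = -8/13, arm 0 + 0 = 0
asked cell (row2, ring) = -8/13

row1: w_G1=0 w_G3=0 w_R=0
row2: w_G1=1 w_G3=-8/13 w_R=0
total: w_G1=1 w_G3=-8/13 w_R=0
asked value: -8/13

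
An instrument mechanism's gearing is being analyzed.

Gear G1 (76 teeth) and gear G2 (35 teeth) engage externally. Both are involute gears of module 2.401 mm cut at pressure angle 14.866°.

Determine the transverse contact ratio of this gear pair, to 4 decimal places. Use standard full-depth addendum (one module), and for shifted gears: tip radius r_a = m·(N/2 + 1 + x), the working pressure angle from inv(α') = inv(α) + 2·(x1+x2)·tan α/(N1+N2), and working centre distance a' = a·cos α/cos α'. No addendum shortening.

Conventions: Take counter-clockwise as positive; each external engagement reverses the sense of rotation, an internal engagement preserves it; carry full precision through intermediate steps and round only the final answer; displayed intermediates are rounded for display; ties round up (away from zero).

2.0984

topology: single-mesh involute geometry — m = 2.401, 76T/35T pair
base radii: r_b1 = 88.184127, r_b2 = 40.611111
tip radii: r_a1 = 93.639000, r_a2 = 44.418500
no profile shift: α' = α, a' = a
action lengths: √(r_a1²−r_b1²) = 31.493207, √(r_a2²−r_b2²) = 17.992799
base pitch p_b = π·m·cos α = 7.290490
CR = (31.493207 + 17.992799 − 133.255500·sin 14.86600°)/7.290490 = 2.098360
contact ratio ≈ 2.0984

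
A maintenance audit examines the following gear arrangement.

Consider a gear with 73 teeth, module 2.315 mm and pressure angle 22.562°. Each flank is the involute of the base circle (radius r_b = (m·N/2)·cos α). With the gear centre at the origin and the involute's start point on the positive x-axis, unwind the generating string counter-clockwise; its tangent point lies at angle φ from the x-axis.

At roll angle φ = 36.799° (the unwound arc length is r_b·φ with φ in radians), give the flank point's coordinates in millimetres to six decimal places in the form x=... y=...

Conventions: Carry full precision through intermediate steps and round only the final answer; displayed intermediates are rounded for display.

recognized (one wheel, involute flank): single-mesh tooth geometry, m = 2.315, N = 73
pitch radius r_p = m·N/2 = 2.315·73/2 = 84.497500
base radius r_b = r_p·cos α = 84.497500·cos 22.562° = 78.030474
roll angle φ = 36.799° = 0.64226371 rad
x = r_b·(cos φ + φ·sin φ) = 92.502316
y = r_b·(sin φ − φ·cos φ) = 6.610914

x=92.502316 y=6.610914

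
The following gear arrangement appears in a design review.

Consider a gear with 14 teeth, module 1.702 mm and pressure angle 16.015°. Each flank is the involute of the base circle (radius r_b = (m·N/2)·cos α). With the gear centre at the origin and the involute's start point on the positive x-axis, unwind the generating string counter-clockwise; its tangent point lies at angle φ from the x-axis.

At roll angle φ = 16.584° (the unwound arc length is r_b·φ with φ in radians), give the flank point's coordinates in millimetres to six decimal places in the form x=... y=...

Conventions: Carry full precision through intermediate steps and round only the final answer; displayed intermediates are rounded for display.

class = single-mesh tooth geometry [base-circle involute, m = 1.702, 14T]
pitch radius r_p = m·N/2 = 1.702·14/2 = 11.914000
base radius r_b = r_p·cos α = 11.914000·cos 16.015° = 11.451612
roll angle φ = 16.584° = 0.28944540 rad
x = r_b·(cos φ + φ·sin φ) = 11.921311
y = r_b·(sin φ − φ·cos φ) = 0.091792

x=11.921311 y=0.091792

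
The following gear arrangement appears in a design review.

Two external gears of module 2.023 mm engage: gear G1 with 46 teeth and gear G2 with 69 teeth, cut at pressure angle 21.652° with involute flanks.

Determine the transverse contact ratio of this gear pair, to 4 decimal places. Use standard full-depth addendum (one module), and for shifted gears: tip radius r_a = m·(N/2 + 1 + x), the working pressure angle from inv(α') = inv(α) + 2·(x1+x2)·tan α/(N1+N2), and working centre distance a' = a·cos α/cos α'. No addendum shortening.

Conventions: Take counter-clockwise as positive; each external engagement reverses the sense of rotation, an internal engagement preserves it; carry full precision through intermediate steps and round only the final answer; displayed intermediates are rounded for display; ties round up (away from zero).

1.6872

single-mesh involute tooth geometry (46T engaging 69T at module 2.023)
base radii: r_b1 = 43.246007, r_b2 = 64.869010
tip radii: r_a1 = 48.552000, r_a2 = 71.816500
no profile shift: α' = α, a' = a
action lengths: √(r_a1²−r_b1²) = 22.069880, √(r_a2²−r_b2²) = 30.815924
base pitch p_b = π·m·cos α = 5.907015
CR = (22.069880 + 30.815924 − 116.322500·sin 21.65200°)/5.907015 = 1.687230
contact ratio ≈ 1.6872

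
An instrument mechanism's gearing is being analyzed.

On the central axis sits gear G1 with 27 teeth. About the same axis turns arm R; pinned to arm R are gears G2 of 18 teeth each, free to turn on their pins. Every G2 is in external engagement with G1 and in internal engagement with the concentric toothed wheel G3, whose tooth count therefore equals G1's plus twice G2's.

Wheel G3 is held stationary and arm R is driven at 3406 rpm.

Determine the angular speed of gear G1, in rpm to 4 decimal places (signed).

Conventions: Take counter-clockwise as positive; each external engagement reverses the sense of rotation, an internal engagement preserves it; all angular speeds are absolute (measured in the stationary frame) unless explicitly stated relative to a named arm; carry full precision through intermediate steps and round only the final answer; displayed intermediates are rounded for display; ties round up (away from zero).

recognized (axles ride arm R): planetary set, 27/18/63 teeth
normalise by the input: solve with ω_arm = 1, then scale by 3406 rpm
ring teeth: 27 + 2·18 = 63
27(ω_sun−ω_arm) = −63(ω_ring−ω_arm),  ω_ring = 0, ω_arm = 1
ω_sun = 1 − (63/27)(0−1) = 10/3
scale: ω_sun = 10/3 × 3406 rpm = +11353.3333 rpm

+11353.3333 rpm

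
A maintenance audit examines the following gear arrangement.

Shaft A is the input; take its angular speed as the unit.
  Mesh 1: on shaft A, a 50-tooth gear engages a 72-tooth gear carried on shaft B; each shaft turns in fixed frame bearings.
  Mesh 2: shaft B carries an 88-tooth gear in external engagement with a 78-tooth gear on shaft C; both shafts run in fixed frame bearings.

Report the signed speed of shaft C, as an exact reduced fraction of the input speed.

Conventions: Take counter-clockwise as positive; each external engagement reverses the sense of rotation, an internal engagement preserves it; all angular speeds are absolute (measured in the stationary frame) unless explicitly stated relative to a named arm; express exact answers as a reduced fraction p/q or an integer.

275/351

2-mesh fixed-axis compound train (all bearings frame-fixed)
mesh 1 [50T→72T]: |ω|/ω_in = 1×50/72 = 25/36, sense flips to −
mesh 2 [88T→78T]: |ω|/ω_in = (25/36)×88/78 = 275/351, sense flips to +
signed output speed (× input speed) = 275/351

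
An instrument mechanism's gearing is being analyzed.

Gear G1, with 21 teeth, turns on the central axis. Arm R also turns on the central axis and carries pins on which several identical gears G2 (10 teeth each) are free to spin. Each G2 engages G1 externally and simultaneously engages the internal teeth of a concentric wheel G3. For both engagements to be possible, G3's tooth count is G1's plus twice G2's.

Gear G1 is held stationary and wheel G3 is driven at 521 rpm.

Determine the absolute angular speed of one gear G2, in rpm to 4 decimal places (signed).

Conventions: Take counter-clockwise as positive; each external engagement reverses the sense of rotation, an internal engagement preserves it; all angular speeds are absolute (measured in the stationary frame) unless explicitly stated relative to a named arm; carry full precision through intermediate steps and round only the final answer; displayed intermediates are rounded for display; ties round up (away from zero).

planetary set (21T centre, 10T on arm, 41T internal) — Willis relation
normalise by the input: solve with ω_ring = 1, then scale by 521 rpm
ring teeth: 21 + 2·10 = 41
21(ω_sun−ω_arm) = −41(ω_ring−ω_arm),  ω_sun = 0, ω_ring = 1
21(0−ω_arm) = −41(1−ω_arm)  ⇒  62·ω_arm = 41  ⇒  ω_arm = 41/62
sun–planet mesh: 21·(0−41/62) = −10·(ω_p−ω_arm)  ⇒  ω_p−ω_arm = 861/620
ω_p = 41/62 + 861/620 = 41/20
scale: ω_p = 41/20 × 521 rpm = +1068.0500 rpm

+1068.0500 rpm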